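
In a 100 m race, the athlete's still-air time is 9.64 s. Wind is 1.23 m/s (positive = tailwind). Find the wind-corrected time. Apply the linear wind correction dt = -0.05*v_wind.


dt = -0.05 * v_wind = -0.05 * 1.23 = -0.0615 s
t_corrected = t_still + dt = 9.64 + (-0.0615)
t_corrected = 9.5785 s

9.5785 s


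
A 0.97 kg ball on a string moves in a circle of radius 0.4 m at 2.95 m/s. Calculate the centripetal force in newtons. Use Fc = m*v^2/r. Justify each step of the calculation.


Fc = m * v^2 / r
v^2 = 2.95^2 = 8.7025
Fc = 0.97 * 8.7025 / 0.4
Fc = 8.4414 / 0.4 = 21.1036 N

21.1036 N


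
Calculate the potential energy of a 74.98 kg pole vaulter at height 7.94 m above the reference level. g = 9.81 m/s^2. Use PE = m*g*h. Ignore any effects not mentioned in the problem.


PE = m * g * h
PE = 74.98 * 9.81 * 7.94
PE = 735.5538 * 7.94 = 5840.2972 J

5840.2972 J


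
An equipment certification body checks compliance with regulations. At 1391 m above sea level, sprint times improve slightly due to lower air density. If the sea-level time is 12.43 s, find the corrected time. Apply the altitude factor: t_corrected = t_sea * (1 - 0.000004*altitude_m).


Correction factor = 1 - 0.000004 * 1391 = 0.994436
t_corrected = t_sea * factor = 12.43 * 0.994436
t_corrected = 12.3608 s

12.3608 s


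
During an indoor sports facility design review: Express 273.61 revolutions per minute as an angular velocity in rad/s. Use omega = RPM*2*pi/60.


omega = RPM * 2 * pi / 60
omega = 273.61 * 2 * 3.14159 / 60
omega = 1719.1423 / 60 = 28.6524 rad/s

28.6524 rad/s


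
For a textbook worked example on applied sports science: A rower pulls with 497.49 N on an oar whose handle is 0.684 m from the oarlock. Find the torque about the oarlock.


tau = F * d
tau = 497.49 * 0.684
tau = 340.2832 N*m

340.2832 N*m


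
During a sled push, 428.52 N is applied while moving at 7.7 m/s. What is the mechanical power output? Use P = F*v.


P = F * v
P = 428.52 * 7.7
P = 3299.604 W

3299.604 W


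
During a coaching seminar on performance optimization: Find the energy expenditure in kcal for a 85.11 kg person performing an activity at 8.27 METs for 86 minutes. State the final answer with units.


kcal = MET * mass * time_hr
Convert time: 86 min = 1.4333 hr
kcal = 8.27 * 85.11 * 1.4333
kcal = 1008.8656 kcal

1008.8656 kcal


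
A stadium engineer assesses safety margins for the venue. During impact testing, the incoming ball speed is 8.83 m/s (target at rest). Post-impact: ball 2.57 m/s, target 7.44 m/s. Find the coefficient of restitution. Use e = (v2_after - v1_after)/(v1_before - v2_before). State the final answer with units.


e = (v2_after - v1_after) / (v1_before - v2_before)
Numerator = 7.44 - 2.57 = 4.87
Denominator = 8.83 - 0 = 8.83
e = 4.87 / 8.83 = 0.5515

0.5515


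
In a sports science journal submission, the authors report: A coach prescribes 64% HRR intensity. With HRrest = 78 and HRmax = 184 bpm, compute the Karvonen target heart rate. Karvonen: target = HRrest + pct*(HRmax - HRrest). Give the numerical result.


Target = HRrest + pct*(HRmax - HRrest)
Heart rate reserve = HRmax - HRrest = 184 - 78 = 106 bpm
Fraction = 64% = 0.64
Target = 78 + 0.64 * 106
Target = 78 + 67.84 = 145.84 bpm

145.84 bpm


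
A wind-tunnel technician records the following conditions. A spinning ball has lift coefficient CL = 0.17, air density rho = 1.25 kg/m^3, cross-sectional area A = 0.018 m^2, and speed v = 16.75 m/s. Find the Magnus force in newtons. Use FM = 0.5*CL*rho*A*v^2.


FM = 0.5 * CL * rho * A * v^2
FM = 0.5 * 0.17 * 1.25 * 0.018 * 16.75^2
v^2 = 280.5625
FM = 0.5 * 0.17 * 1.25 * 0.018 * 280.5625 = 0.5366 N

0.5366 N


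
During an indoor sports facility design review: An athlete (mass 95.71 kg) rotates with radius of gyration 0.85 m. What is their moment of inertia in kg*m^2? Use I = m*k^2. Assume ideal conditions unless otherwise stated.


I = m * k^2
I = 95.71 * 0.85^2
I = 95.71 * 0.7225 = 69.1505 kg*m^2

69.1505 kg*m^2


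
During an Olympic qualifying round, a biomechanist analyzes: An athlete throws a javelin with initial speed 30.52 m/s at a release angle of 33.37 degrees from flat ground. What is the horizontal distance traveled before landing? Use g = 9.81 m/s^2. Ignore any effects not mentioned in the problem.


R = v^2 * sin(2*theta) / g
Convert angle to radians: theta = 33.37 deg = 0.5824 rad
sin(2*theta) = sin(1.1648) = 0.9187
R = 30.52^2 * 0.9187 / 9.81
R = 931.4704 * 0.9187 / 9.81 = 87.2337 m

87.2337 m


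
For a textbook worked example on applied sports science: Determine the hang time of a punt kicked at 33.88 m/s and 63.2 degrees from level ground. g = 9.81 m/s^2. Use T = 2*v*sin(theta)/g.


T = 2*v*sin(theta)/g
sin(theta) = sin(63.2 deg) = 0.8926
T = 2*33.88*0.8926 / 9.81
T = 60.4816 / 9.81 = 6.1653 s

6.1653 s


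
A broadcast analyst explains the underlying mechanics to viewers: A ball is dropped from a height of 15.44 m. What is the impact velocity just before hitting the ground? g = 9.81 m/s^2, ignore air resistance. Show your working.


v = sqrt(2 * g * h)
v = sqrt(2 * 9.81 * 15.44)
v = sqrt(302.9328) = 17.405 m/s

17.405 m/s


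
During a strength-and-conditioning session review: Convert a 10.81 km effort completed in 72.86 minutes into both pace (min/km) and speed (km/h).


Pace = time / distance = 72.86 min / 10.81 km = 6.7401 min/km
Speed = distance / time_in_hours = 10.81 / 1.2143 hr
Speed = 8.902 km/h

6.7401 min/km, 8.902 km/h


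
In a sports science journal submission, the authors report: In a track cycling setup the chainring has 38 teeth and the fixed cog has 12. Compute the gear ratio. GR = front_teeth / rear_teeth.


GR = front_teeth / rear_teeth
GR = 38 / 12
GR = 3.1667

3.1667


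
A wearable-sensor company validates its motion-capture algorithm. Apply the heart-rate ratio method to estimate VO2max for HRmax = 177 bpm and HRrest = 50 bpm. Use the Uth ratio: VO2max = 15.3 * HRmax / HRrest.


VO2max = 15.3 * HRmax / HRrest
VO2max = 15.3 * 177 / 50
VO2max = 2708.1 / 50 = 54.162 mL/kg/min

54.162 mL/kg/min


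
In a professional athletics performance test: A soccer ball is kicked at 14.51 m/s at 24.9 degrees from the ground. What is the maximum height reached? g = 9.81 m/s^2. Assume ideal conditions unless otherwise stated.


H = (v*sin(theta))^2 / (2*g)
vy = v*sin(theta) = 14.51 * sin(24.9 deg) = 6.1092 m/s
H = vy^2 / (2*g) = 37.3227 / (2*9.81)
H = 37.3227 / 19.62 = 1.9023 m

1.9023 m


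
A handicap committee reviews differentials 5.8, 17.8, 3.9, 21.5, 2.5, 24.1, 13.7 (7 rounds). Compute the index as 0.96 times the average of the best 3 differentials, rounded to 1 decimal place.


All differentials: 5.8, 17.8, 3.9, 21.5, 2.5, 24.1, 13.7
Sorted: 2.5, 3.9, 5.8, 13.7, 17.8, 21.5, 24.1
Best 3: 2.5, 3.9, 5.8
Average of best = 12.2 / 3 = 4.0667
Raw index = 4.0667 * 0.96 = 3.904
Handicap index = round(3.904, 1) = 3.9

3.9


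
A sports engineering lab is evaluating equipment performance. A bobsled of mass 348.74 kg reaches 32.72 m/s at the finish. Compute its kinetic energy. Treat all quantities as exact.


KE = 0.5 * m * v^2
KE = 0.5 * 348.74 * 32.72^2
KE = 0.5 * 348.74 * 1070.5984 = 186680.243 J

186680.243 J


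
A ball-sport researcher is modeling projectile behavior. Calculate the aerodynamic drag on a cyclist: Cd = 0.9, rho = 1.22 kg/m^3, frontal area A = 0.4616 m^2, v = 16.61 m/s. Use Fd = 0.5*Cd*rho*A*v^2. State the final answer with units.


Fd = 0.5 * Cd * rho * A * v^2
Fd = 0.5 * 0.9 * 1.22 * 0.4616 * 16.61^2
v^2 = 275.8921
Fd = 0.5 * 0.9 * 1.22 * 0.4616 * 275.8921 = 69.9161 N

69.9161 N


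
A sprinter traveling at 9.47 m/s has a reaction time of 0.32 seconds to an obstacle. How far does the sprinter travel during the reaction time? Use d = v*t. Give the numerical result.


d = v * t
d = 9.47 * 0.32
d = 3.0304 m

3.0304 m


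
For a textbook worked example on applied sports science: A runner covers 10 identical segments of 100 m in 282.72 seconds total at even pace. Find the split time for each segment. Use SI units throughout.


Split time = total_time / n_laps = 282.72 / 10
Split time = 28.272 s per lap

28.272 s


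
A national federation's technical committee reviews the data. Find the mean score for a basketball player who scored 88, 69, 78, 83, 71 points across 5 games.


Average = sum / n
Sum = 389
Average = 389 / 5 = 77.8

77.8


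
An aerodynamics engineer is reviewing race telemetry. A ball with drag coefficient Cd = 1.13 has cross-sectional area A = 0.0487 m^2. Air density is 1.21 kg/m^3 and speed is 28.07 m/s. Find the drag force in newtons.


Fd = 0.5 * Cd * rho * A * v^2
Fd = 0.5 * 1.13 * 1.21 * 0.0487 * 28.07^2
v^2 = 787.9249
Fd = 0.5 * 1.13 * 1.21 * 0.0487 * 787.9249 = 26.233 N

26.233 N


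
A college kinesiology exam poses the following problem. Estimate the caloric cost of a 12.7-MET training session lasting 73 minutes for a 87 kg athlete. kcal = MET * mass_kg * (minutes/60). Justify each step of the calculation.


kcal = MET * mass * time_hr
Convert time: 73 min = 1.2167 hr
kcal = 12.7 * 87 * 1.2167
kcal = 1344.295 kcal

1344.295 kcal


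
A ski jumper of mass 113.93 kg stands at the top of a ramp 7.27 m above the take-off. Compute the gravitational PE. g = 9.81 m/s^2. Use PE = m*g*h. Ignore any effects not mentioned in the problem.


PE = m * g * h
PE = 113.93 * 9.81 * 7.27
PE = 1117.6533 * 7.27 = 8125.3395 J

8125.3395 J


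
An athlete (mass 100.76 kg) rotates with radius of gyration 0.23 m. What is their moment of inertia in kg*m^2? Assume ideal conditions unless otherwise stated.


I = m * k^2
I = 100.76 * 0.23^2
I = 100.76 * 0.0529 = 5.3302 kg*m^2

5.3302 kg*m^2


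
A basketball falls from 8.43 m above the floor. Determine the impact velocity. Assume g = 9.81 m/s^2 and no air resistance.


v = sqrt(2 * g * h)
v = sqrt(2 * 9.81 * 8.43)
v = sqrt(165.3966) = 12.8607 m/s

12.8607 m/s


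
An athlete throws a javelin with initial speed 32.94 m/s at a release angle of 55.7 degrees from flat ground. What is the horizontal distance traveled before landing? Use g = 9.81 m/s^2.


R = v^2 * sin(2*theta) / g
Convert angle to radians: theta = 55.7 deg = 0.9721 rad
sin(2*theta) = sin(1.9443) = 0.9311
R = 32.94^2 * 0.9311 / 9.81
R = 1085.0436 * 0.9311 / 9.81 = 102.9802 m

102.9802 m


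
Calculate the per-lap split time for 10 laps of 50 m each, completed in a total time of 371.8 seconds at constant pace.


Split time = total_time / n_laps = 371.8 / 10
Split time = 37.18 s per lap

37.18 s


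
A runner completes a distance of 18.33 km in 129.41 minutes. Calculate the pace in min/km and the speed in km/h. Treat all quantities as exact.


Pace = time / distance = 129.41 min / 18.33 km = 7.06 min/km
Speed = distance / time_in_hours = 18.33 / 2.1568 hr
Speed = 8.4986 km/h

7.06 min/km, 8.4986 km/h


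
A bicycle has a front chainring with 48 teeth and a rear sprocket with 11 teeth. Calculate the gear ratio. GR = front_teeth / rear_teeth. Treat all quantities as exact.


GR = front_teeth / rear_teeth
GR = 48 / 11
GR = 4.3636

4.3636


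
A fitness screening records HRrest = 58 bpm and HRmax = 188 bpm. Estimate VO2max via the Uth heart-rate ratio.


VO2max = 15.3 * HRmax / HRrest
VO2max = 15.3 * 188 / 58
VO2max = 2876.4 / 58 = 49.5931 mL/kg/min

49.5931 mL/kg/min


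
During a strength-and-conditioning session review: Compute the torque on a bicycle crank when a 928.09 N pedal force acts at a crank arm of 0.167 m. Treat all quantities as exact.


tau = F * d
tau = 928.09 * 0.167
tau = 154.991 N*m

154.991 N*m


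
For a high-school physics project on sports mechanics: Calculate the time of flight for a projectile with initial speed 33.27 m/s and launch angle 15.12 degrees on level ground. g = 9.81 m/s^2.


T = 2*v*sin(theta)/g
sin(theta) = sin(15.12 deg) = 0.2608
T = 2*33.27*0.2608 / 9.81
T = 17.3564 / 9.81 = 1.7693 s

1.7693 s


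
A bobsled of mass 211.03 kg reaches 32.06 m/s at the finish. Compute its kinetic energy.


KE = 0.5 * m * v^2
KE = 0.5 * 211.03 * 32.06^2
KE = 0.5 * 211.03 * 1027.8436 = 108452.9175 J

108452.9175 J


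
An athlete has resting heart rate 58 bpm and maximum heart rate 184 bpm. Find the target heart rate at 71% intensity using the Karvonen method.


Target = HRrest + pct*(HRmax - HRrest)
Heart rate reserve = HRmax - HRrest = 184 - 58 = 126 bpm
Fraction = 71% = 0.71
Target = 58 + 0.71 * 126
Target = 58 + 89.46 = 147.46 bpm

147.46 bpm


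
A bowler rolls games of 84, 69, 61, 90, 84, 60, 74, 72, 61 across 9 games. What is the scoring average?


Average = sum / n
Sum = 655
Average = 655 / 9 = 72.7778

72.7778


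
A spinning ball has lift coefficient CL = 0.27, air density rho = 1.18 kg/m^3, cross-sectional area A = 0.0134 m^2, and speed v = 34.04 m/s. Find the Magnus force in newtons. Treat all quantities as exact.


FM = 0.5 * CL * rho * A * v^2
FM = 0.5 * 0.27 * 1.18 * 0.0134 * 34.04^2
v^2 = 1158.7216
FM = 0.5 * 0.27 * 1.18 * 0.0134 * 1158.7216 = 2.4734 N

2.4734 N


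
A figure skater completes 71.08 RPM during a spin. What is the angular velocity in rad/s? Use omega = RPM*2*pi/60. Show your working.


omega = RPM * 2 * pi / 60
omega = 71.08 * 2 * 3.14159 / 60
omega = 446.6088 / 60 = 7.4435 rad/s

7.4435 rad/s


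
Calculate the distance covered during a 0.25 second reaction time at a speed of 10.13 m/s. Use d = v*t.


d = v * t
d = 10.13 * 0.25
d = 2.5325 m

2.5325 m


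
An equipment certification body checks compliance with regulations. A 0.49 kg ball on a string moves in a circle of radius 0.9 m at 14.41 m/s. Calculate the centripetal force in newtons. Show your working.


Fc = m * v^2 / r
v^2 = 14.41^2 = 207.6481
Fc = 0.49 * 207.6481 / 0.9
Fc = 101.7476 / 0.9 = 113.0529 N

113.0529 N


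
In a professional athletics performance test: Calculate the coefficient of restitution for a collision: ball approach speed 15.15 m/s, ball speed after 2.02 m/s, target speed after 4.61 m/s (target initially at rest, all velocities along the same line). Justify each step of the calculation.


e = (v2_after - v1_after) / (v1_before - v2_before)
Numerator = 4.61 - 2.02 = 2.59
Denominator = 15.15 - 0 = 15.15
e = 2.59 / 15.15 = 0.171

0.171


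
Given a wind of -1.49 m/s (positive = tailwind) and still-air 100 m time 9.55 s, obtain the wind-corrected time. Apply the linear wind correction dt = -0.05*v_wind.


dt = -0.05 * v_wind = -0.05 * -1.49 = 0.0745 s
t_corrected = t_still + dt = 9.55 + (0.0745)
t_corrected = 9.6245 s

9.6245 s


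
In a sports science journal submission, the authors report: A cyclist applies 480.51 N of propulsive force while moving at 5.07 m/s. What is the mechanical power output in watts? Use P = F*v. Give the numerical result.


P = F * v
P = 480.51 * 5.07
P = 2436.1857 W

2436.1857 W


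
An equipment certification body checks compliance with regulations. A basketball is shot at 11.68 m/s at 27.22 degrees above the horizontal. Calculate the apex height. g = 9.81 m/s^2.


H = (v*sin(theta))^2 / (2*g)
vy = v*sin(theta) = 11.68 * sin(27.22 deg) = 5.3425 m/s
H = vy^2 / (2*g) = 28.5426 / (2*9.81)
H = 28.5426 / 19.62 = 1.4548 m

1.4548 m


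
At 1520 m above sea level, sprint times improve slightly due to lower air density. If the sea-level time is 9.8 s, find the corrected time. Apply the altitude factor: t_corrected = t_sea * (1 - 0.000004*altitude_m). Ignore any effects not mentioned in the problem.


Correction factor = 1 - 0.000004 * 1520 = 0.99392
t_corrected = t_sea * factor = 9.8 * 0.99392
t_corrected = 9.7404 s

9.7404 s


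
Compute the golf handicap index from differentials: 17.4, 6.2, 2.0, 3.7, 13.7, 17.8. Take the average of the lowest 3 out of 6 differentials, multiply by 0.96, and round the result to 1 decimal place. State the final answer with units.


All differentials: 17.4, 6.2, 2.0, 3.7, 13.7, 17.8
Sorted: 2.0, 3.7, 6.2, 13.7, 17.4, 17.8
Best 3: 2.0, 3.7, 6.2
Average of best = 11.9 / 3 = 3.9667
Raw index = 3.9667 * 0.96 = 3.808
Handicap index = round(3.808, 1) = 3.8

3.8


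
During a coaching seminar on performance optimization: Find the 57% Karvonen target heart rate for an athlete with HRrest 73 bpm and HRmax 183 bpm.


Target = HRrest + pct*(HRmax - HRrest)
Heart rate reserve = HRmax - HRrest = 183 - 73 = 110 bpm
Fraction = 57% = 0.57
Target = 73 + 0.57 * 110
Target = 73 + 62.7 = 135.7 bpm

135.7 bpm


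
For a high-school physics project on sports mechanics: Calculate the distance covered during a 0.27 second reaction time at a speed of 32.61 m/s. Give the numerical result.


d = v * t
d = 32.61 * 0.27
d = 8.8047 m

8.8047 m


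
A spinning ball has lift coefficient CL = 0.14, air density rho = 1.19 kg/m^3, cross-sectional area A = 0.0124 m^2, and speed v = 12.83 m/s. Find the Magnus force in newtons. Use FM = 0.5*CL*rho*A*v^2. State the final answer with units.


FM = 0.5 * CL * rho * A * v^2
FM = 0.5 * 0.14 * 1.19 * 0.0124 * 12.83^2
v^2 = 164.6089
FM = 0.5 * 0.14 * 1.19 * 0.0124 * 164.6089 = 0.17 N

0.17 N


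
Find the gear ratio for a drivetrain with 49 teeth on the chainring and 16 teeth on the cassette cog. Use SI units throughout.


GR = front_teeth / rear_teeth
GR = 49 / 16
GR = 3.0625

3.0625


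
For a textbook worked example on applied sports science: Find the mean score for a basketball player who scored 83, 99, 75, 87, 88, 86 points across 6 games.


Average = sum / n
Sum = 518
Average = 518 / 6 = 86.3333

86.3333


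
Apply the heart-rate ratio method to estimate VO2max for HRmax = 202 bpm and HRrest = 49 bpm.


VO2max = 15.3 * HRmax / HRrest
VO2max = 15.3 * 202 / 49
VO2max = 3090.6 / 49 = 63.0735 mL/kg/min

63.0735 mL/kg/min


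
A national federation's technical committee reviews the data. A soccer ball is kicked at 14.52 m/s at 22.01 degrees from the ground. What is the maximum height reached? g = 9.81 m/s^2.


H = (v*sin(theta))^2 / (2*g)
vy = v*sin(theta) = 14.52 * sin(22.01 deg) = 5.4416 m/s
H = vy^2 / (2*g) = 29.6114 / (2*9.81)
H = 29.6114 / 19.62 = 1.5092 m

1.5092 m


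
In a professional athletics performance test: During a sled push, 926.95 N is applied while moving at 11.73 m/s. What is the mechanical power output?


P = F * v
P = 926.95 * 11.73
P = 10873.1235 W

10873.1235 W


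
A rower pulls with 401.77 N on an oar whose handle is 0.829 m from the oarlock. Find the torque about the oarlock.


tau = F * d
tau = 401.77 * 0.829
tau = 333.0673 N*m

333.0673 N*m


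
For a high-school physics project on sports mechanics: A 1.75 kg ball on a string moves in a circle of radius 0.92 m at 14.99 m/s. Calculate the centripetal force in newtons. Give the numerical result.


Fc = m * v^2 / r
v^2 = 14.99^2 = 224.7001
Fc = 1.75 * 224.7001 / 0.92
Fc = 393.2252 / 0.92 = 427.4187 N

427.4187 N


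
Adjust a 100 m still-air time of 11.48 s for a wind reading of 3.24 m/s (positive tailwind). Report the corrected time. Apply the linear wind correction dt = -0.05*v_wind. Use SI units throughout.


dt = -0.05 * v_wind = -0.05 * 3.24 = -0.162 s
t_corrected = t_still + dt = 11.48 + (-0.162)
t_corrected = 11.318 s

11.318 s


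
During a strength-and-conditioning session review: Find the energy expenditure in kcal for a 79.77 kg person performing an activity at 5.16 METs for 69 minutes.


kcal = MET * mass * time_hr
Convert time: 69 min = 1.15 hr
kcal = 5.16 * 79.77 * 1.15
kcal = 473.3552 kcal

473.3552 kcal


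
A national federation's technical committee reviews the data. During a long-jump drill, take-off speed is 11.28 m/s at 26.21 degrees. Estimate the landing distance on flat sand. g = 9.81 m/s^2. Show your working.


R = v^2 * sin(2*theta) / g
Convert angle to radians: theta = 26.21 deg = 0.4575 rad
sin(2*theta) = sin(0.9149) = 0.7925
R = 11.28^2 * 0.7925 / 9.81
R = 127.2384 * 0.7925 / 9.81 = 10.279 m

10.279 m


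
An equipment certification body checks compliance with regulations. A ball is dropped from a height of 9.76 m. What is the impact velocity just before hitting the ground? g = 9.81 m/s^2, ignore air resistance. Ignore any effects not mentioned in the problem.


v = sqrt(2 * g * h)
v = sqrt(2 * 9.81 * 9.76)
v = sqrt(191.4912) = 13.838 m/s

13.838 m/s


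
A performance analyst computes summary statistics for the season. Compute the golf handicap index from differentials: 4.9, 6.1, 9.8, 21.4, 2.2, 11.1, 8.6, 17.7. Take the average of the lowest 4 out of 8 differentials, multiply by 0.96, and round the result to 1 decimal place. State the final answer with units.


All differentials: 4.9, 6.1, 9.8, 21.4, 2.2, 11.1, 8.6, 17.7
Sorted: 2.2, 4.9, 6.1, 8.6, 9.8, 11.1, 17.7, 21.4
Best 4: 2.2, 4.9, 6.1, 8.6
Average of best = 21.8 / 4 = 5.45
Raw index = 5.45 * 0.96 = 5.232
Handicap index = round(5.232, 1) = 5.2

5.2


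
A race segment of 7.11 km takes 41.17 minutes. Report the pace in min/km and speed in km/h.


Pace = time / distance = 41.17 min / 7.11 km = 5.7904 min/km
Speed = distance / time_in_hours = 7.11 / 0.6862 hr
Speed = 10.3619 km/h

5.7904 min/km, 10.3619 km/h


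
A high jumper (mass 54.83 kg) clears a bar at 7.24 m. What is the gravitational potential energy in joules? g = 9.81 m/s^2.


PE = m * g * h
PE = 54.83 * 9.81 * 7.24
PE = 537.8823 * 7.24 = 3894.2679 J

3894.2679 J


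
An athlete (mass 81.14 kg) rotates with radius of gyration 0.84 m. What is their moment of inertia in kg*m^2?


I = m * k^2
I = 81.14 * 0.84^2
I = 81.14 * 0.7056 = 57.2524 kg*m^2

57.2524 kg*m^2


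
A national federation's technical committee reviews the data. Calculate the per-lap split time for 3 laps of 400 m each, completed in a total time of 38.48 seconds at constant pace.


Split time = total_time / n_laps = 38.48 / 3
Split time = 12.8267 s per lap

12.8267 s


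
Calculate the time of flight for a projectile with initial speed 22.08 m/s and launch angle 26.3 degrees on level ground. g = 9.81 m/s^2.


T = 2*v*sin(theta)/g
sin(theta) = sin(26.3 deg) = 0.4431
T = 2*22.08*0.4431 / 9.81
T = 19.566 / 9.81 = 1.9945 s

1.9945 s


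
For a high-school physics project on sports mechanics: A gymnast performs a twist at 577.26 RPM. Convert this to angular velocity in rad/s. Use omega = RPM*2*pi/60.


omega = RPM * 2 * pi / 60
omega = 577.26 * 2 * 3.14159 / 60
omega = 3627.0316 / 60 = 60.4505 rad/s

60.4505 rad/s


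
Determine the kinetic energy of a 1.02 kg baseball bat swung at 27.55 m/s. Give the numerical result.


KE = 0.5 * m * v^2
KE = 0.5 * 1.02 * 27.55^2
KE = 0.5 * 1.02 * 759.0025 = 387.0913 J

387.0913 J


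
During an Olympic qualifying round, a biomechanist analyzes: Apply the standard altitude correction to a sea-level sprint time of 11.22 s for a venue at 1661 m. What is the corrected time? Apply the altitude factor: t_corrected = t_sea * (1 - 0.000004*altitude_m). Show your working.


Correction factor = 1 - 0.000004 * 1661 = 0.993356
t_corrected = t_sea * factor = 11.22 * 0.993356
t_corrected = 11.1455 s

11.1455 s


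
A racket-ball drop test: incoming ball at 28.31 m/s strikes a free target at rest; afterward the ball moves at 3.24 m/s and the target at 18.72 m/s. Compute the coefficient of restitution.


e = (v2_after - v1_after) / (v1_before - v2_before)
Numerator = 18.72 - 3.24 = 15.48
Denominator = 28.31 - 0 = 28.31
e = 15.48 / 28.31 = 0.5468

0.5468


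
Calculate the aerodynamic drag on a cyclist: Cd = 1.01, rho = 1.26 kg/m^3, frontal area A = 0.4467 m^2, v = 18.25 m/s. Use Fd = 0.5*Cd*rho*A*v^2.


Fd = 0.5 * Cd * rho * A * v^2
Fd = 0.5 * 1.01 * 1.26 * 0.4467 * 18.25^2
v^2 = 333.0625
Fd = 0.5 * 1.01 * 1.26 * 0.4467 * 333.0625 = 94.6681 N

94.6681 N


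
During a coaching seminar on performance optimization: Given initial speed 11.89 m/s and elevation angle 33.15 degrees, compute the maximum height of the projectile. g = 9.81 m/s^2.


H = (v*sin(theta))^2 / (2*g)
vy = v*sin(theta) = 11.89 * sin(33.15 deg) = 6.5018 m/s
H = vy^2 / (2*g) = 42.2739 / (2*9.81)
H = 42.2739 / 19.62 = 2.1546 m

2.1546 m


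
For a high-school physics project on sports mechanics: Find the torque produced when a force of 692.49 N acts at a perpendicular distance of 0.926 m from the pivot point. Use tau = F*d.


tau = F * d
tau = 692.49 * 0.926
tau = 641.2457 N*m

641.2457 N*m


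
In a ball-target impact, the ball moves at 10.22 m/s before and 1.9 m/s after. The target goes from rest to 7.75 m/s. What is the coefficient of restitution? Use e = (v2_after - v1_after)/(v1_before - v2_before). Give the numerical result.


e = (v2_after - v1_after) / (v1_before - v2_before)
Numerator = 7.75 - 1.9 = 5.85
Denominator = 10.22 - 0 = 10.22
e = 5.85 / 10.22 = 0.5724

0.5724


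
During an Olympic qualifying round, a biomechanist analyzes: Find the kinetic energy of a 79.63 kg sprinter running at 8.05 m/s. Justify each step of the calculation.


KE = 0.5 * m * v^2
KE = 0.5 * 79.63 * 8.05^2
KE = 0.5 * 79.63 * 64.8025 = 2580.1115 J

2580.1115 J


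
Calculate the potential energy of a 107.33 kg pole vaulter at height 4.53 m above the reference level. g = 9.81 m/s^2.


PE = m * g * h
PE = 107.33 * 9.81 * 4.53
PE = 1052.9073 * 4.53 = 4769.6701 J

4769.6701 J


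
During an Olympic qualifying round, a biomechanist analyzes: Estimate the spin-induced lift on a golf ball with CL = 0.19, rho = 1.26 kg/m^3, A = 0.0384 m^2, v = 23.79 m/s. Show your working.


FM = 0.5 * CL * rho * A * v^2
FM = 0.5 * 0.19 * 1.26 * 0.0384 * 23.79^2
v^2 = 565.9641
FM = 0.5 * 0.19 * 1.26 * 0.0384 * 565.9641 = 2.6014 N

2.6014 N


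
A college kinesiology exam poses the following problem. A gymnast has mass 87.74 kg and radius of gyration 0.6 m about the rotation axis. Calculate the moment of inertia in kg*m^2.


I = m * k^2
I = 87.74 * 0.6^2
I = 87.74 * 0.36 = 31.5864 kg*m^2

31.5864 kg*m^2


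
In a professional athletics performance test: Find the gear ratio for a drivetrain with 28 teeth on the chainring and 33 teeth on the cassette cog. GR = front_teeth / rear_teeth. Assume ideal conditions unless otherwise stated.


GR = front_teeth / rear_teeth
GR = 28 / 33
GR = 0.8485

0.8485


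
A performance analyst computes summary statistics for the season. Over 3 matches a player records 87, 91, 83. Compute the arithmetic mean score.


Average = sum / n
Sum = 261
Average = 261 / 3 = 87

87


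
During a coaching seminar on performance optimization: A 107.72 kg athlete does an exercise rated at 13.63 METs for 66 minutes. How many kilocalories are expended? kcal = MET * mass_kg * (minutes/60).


kcal = MET * mass * time_hr
Convert time: 66 min = 1.1 hr
kcal = 13.63 * 107.72 * 1.1
kcal = 1615.046 kcal

1615.046 kcal


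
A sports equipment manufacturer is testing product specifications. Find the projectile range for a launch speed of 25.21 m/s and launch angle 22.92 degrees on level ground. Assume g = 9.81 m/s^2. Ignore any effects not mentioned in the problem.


R = v^2 * sin(2*theta) / g
Convert angle to radians: theta = 22.92 deg = 0.4 rad
sin(2*theta) = sin(0.8001) = 0.7174
R = 25.21^2 * 0.7174 / 9.81
R = 635.5441 * 0.7174 / 9.81 = 46.4768 m

46.4768 m


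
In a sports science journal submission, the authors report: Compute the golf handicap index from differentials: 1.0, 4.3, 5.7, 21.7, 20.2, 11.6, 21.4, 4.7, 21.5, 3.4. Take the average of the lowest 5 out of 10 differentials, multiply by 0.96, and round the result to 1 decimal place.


All differentials: 1.0, 4.3, 5.7, 21.7, 20.2, 11.6, 21.4, 4.7, 21.5, 3.4
Sorted: 1.0, 3.4, 4.3, 4.7, 5.7, 11.6, 20.2, 21.4, 21.5, 21.7
Best 5: 1.0, 3.4, 4.3, 4.7, 5.7
Average of best = 19.1 / 5 = 3.82
Raw index = 3.82 * 0.96 = 3.6672
Handicap index = round(3.6672, 1) = 3.7

3.7


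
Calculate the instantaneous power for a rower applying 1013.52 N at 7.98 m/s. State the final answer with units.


P = F * v
P = 1013.52 * 7.98
P = 8087.8896 W

8087.8896 W


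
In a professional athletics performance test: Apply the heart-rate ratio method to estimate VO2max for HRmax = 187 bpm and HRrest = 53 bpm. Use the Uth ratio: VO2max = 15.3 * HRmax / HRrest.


VO2max = 15.3 * HRmax / HRrest
VO2max = 15.3 * 187 / 53
VO2max = 2861.1 / 53 = 53.983 mL/kg/min

53.983 mL/kg/min


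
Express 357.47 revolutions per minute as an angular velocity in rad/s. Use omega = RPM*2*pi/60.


omega = RPM * 2 * pi / 60
omega = 357.47 * 2 * 3.14159 / 60
omega = 2246.0503 / 60 = 37.4342 rad/s

37.4342 rad/s


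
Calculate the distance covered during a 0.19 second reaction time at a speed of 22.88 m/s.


d = v * t
d = 22.88 * 0.19
d = 4.3472 m

4.3472 m


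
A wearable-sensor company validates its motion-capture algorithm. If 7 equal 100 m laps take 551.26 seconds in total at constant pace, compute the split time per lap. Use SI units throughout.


Split time = total_time / n_laps = 551.26 / 7
Split time = 78.7514 s per lap

78.7514 s


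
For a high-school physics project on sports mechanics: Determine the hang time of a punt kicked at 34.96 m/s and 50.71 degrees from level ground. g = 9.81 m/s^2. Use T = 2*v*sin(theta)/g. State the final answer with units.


T = 2*v*sin(theta)/g
sin(theta) = sin(50.71 deg) = 0.774
T = 2*34.96*0.774 / 9.81
T = 54.1146 / 9.81 = 5.5163 s

5.5163 s


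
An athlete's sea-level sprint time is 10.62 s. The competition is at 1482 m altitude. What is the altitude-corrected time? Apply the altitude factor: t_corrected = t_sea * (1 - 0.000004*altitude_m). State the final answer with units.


Correction factor = 1 - 0.000004 * 1482 = 0.994072
t_corrected = t_sea * factor = 10.62 * 0.994072
t_corrected = 10.557 s

10.557 s


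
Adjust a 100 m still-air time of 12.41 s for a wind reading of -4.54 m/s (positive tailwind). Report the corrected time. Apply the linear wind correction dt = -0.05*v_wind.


dt = -0.05 * v_wind = -0.05 * -4.54 = 0.227 s
t_corrected = t_still + dt = 12.41 + (0.227)
t_corrected = 12.637 s

12.637 s


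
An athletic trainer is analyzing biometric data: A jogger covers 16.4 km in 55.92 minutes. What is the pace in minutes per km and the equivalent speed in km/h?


Pace = time / distance = 55.92 min / 16.4 km = 3.4098 min/km
Speed = distance / time_in_hours = 16.4 / 0.932 hr
Speed = 17.5966 km/h

3.4098 min/km, 17.5966 km/h


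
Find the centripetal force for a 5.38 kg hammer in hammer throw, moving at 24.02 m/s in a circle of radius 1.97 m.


Fc = m * v^2 / r
v^2 = 24.02^2 = 576.9604
Fc = 5.38 * 576.9604 / 1.97
Fc = 3104.047 / 1.97 = 1575.6584 N

1575.6584 N


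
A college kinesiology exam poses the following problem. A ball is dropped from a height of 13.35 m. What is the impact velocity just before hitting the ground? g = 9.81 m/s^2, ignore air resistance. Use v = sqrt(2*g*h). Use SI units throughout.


v = sqrt(2 * g * h)
v = sqrt(2 * 9.81 * 13.35)
v = sqrt(261.927) = 16.1842 m/s

16.1842 m/s


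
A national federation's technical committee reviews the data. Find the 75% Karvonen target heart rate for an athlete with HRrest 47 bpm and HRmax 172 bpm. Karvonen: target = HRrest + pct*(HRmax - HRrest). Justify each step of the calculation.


Target = HRrest + pct*(HRmax - HRrest)
Heart rate reserve = HRmax - HRrest = 172 - 47 = 125 bpm
Fraction = 75% = 0.75
Target = 47 + 0.75 * 125
Target = 47 + 93.75 = 140.75 bpm

140.75 bpm


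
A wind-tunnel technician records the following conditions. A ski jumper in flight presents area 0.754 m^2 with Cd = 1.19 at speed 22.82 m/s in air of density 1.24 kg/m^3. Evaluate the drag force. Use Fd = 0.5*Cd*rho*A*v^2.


Fd = 0.5 * Cd * rho * A * v^2
Fd = 0.5 * 1.19 * 1.24 * 0.754 * 22.82^2
v^2 = 520.7524
Fd = 0.5 * 1.19 * 1.24 * 0.754 * 520.7524 = 289.6952 N

289.6952 N


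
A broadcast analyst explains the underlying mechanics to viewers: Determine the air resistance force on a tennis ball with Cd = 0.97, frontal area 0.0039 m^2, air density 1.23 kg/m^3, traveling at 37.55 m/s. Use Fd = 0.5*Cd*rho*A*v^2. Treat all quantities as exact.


Fd = 0.5 * Cd * rho * A * v^2
Fd = 0.5 * 0.97 * 1.23 * 0.0039 * 37.55^2
v^2 = 1410.0025
Fd = 0.5 * 0.97 * 1.23 * 0.0039 * 1410.0025 = 3.2804 N

3.2804 N


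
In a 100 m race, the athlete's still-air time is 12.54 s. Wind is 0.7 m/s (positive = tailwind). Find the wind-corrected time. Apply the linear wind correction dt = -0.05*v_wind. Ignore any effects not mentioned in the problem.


dt = -0.05 * v_wind = -0.05 * 0.7 = -0.035 s
t_corrected = t_still + dt = 12.54 + (-0.035)
t_corrected = 12.505 s

12.505 s


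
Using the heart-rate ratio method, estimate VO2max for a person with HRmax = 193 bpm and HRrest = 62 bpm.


VO2max = 15.3 * HRmax / HRrest
VO2max = 15.3 * 193 / 62
VO2max = 2952.9 / 62 = 47.6274 mL/kg/min

47.6274 mL/kg/min


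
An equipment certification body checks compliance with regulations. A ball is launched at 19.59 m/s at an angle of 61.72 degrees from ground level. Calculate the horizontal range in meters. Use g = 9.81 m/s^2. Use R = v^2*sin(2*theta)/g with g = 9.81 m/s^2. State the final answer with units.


R = v^2 * sin(2*theta) / g
Convert angle to radians: theta = 61.72 deg = 1.0772 rad
sin(2*theta) = sin(2.1544) = 0.8345
R = 19.59^2 * 0.8345 / 9.81
R = 383.7681 * 0.8345 / 9.81 = 32.6443 m

32.6443 m


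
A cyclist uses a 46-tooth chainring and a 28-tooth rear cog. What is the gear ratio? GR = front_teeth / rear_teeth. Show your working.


GR = front_teeth / rear_teeth
GR = 46 / 28
GR = 1.6429

1.6429


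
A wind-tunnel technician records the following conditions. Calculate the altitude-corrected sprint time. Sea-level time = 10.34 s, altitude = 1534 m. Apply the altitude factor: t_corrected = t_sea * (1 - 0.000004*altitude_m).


Correction factor = 1 - 0.000004 * 1534 = 0.993864
t_corrected = t_sea * factor = 10.34 * 0.993864
t_corrected = 10.2766 s

10.2766 s


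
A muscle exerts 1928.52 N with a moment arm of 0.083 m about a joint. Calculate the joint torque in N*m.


tau = F * d
tau = 1928.52 * 0.083
tau = 160.0672 N*m

160.0672 N*m


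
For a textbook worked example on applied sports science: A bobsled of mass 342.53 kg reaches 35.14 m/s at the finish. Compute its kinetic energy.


KE = 0.5 * m * v^2
KE = 0.5 * 342.53 * 35.14^2
KE = 0.5 * 342.53 * 1234.8196 = 211481.3788 J

211481.3788 J


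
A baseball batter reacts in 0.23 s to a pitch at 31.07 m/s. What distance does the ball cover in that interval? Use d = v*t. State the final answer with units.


d = v * t
d = 31.07 * 0.23
d = 7.1461 m

7.1461 m


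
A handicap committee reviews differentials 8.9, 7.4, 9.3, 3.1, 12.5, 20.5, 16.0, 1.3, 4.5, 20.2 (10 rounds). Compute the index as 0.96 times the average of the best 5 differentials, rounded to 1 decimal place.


All differentials: 8.9, 7.4, 9.3, 3.1, 12.5, 20.5, 16.0, 1.3, 4.5, 20.2
Sorted: 1.3, 3.1, 4.5, 7.4, 8.9, 9.3, 12.5, 16.0, 20.2, 20.5
Best 5: 1.3, 3.1, 4.5, 7.4, 8.9
Average of best = 25.2 / 5 = 5.04
Raw index = 5.04 * 0.96 = 4.8384
Handicap index = round(4.8384, 1) = 4.8

4.8


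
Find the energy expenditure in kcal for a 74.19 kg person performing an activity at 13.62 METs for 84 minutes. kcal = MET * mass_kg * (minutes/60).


kcal = MET * mass * time_hr
Convert time: 84 min = 1.4 hr
kcal = 13.62 * 74.19 * 1.4
kcal = 1414.6549 kcal

1414.6549 kcal


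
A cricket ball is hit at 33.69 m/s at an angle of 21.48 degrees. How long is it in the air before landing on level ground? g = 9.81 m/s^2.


T = 2*v*sin(theta)/g
sin(theta) = sin(21.48 deg) = 0.3662
T = 2*33.69*0.3662 / 9.81
T = 24.673 / 9.81 = 2.5151 s

2.5151 s


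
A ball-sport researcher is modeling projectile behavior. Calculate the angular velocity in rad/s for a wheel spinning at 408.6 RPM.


omega = RPM * 2 * pi / 60
omega = 408.6 * 2 * 3.14159 / 60
omega = 2567.3095 / 60 = 42.7885 rad/s

42.7885 rad/s


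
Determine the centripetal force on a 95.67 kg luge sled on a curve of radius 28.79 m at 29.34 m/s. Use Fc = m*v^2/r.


Fc = m * v^2 / r
v^2 = 29.34^2 = 860.8356
Fc = 95.67 * 860.8356 / 28.79
Fc = 82356.1419 / 28.79 = 2860.5815 N

2860.5815 N


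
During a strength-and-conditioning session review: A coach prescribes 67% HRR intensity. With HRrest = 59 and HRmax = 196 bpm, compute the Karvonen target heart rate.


Target = HRrest + pct*(HRmax - HRrest)
Heart rate reserve = HRmax - HRrest = 196 - 59 = 137 bpm
Fraction = 67% = 0.67
Target = 59 + 0.67 * 137
Target = 59 + 91.79 = 150.79 bpm

150.79 bpm


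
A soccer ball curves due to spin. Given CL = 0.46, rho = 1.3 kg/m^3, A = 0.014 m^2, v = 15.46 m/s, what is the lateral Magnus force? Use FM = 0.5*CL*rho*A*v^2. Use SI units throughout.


FM = 0.5 * CL * rho * A * v^2
FM = 0.5 * 0.46 * 1.3 * 0.014 * 15.46^2
v^2 = 239.0116
FM = 0.5 * 0.46 * 1.3 * 0.014 * 239.0116 = 1.0005 N

1.0005 N


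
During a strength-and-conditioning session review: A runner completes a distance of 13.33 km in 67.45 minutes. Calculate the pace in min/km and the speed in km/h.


Pace = time / distance = 67.45 min / 13.33 km = 5.06 min/km
Speed = distance / time_in_hours = 13.33 / 1.1242 hr
Speed = 11.8577 km/h

5.06 min/km, 11.8577 km/h


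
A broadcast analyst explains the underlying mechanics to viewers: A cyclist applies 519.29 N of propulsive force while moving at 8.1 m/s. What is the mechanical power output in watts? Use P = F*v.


P = F * v
P = 519.29 * 8.1
P = 4206.249 W

4206.249 W


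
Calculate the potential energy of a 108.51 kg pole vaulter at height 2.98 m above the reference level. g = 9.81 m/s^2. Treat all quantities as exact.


PE = m * g * h
PE = 108.51 * 9.81 * 2.98
PE = 1064.4831 * 2.98 = 3172.1596 J

3172.1596 J


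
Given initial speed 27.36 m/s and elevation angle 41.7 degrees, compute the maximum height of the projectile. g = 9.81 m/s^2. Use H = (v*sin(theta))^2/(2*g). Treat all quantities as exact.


H = (v*sin(theta))^2 / (2*g)
vy = v*sin(theta) = 27.36 * sin(41.7 deg) = 18.2007 m/s
H = vy^2 / (2*g) = 331.2656 / (2*9.81)
H = 331.2656 / 19.62 = 16.8841 m

16.8841 m


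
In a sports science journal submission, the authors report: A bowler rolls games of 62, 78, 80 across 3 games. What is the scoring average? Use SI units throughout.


Average = sum / n
Sum = 220
Average = 220 / 3 = 73.3333

73.3333


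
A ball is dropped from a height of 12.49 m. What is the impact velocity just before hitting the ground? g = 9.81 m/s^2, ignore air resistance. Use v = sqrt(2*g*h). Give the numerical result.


v = sqrt(2 * g * h)
v = sqrt(2 * 9.81 * 12.49)
v = sqrt(245.0538) = 15.6542 m/s

15.6542 m/s


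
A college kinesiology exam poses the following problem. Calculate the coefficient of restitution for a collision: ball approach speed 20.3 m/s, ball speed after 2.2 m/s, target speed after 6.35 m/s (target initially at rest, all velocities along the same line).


e = (v2_after - v1_after) / (v1_before - v2_before)
Numerator = 6.35 - 2.2 = 4.15
Denominator = 20.3 - 0 = 20.3
e = 4.15 / 20.3 = 0.2044

0.2044


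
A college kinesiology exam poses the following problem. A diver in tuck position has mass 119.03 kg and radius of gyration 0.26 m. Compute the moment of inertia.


I = m * k^2
I = 119.03 * 0.26^2
I = 119.03 * 0.0676 = 8.0464 kg*m^2

8.0464 kg*m^2


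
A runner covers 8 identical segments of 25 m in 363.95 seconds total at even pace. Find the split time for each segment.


Split time = total_time / n_laps = 363.95 / 8
Split time = 45.4937 s per lap

45.4937 s


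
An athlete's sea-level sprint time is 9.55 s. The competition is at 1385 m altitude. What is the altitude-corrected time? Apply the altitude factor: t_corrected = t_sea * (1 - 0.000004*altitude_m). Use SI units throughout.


Correction factor = 1 - 0.000004 * 1385 = 0.99446
t_corrected = t_sea * factor = 9.55 * 0.99446
t_corrected = 9.4971 s

9.4971 s


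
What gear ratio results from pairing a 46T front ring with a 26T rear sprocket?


GR = front_teeth / rear_teeth
GR = 46 / 26
GR = 1.7692

1.7692


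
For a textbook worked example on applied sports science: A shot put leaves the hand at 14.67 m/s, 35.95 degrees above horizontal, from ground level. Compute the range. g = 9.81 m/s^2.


R = v^2 * sin(2*theta) / g
Convert angle to radians: theta = 35.95 deg = 0.6274 rad
sin(2*theta) = sin(1.2549) = 0.9505
R = 14.67^2 * 0.9505 / 9.81
R = 215.2089 * 0.9505 / 9.81 = 20.8521 m

20.8521 m
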